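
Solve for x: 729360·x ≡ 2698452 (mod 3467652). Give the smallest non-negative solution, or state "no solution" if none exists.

139112

First find gcd(729360, 3467652):
3467652 = 4×729360 + 550212
729360 = 1×550212 + 179148
550212 = 3×179148 + 12768
179148 = 14×12768 + 396
12768 = 32×396 + 96
396 = 4×96 + 12
96 = 8×12 + 0
gcd = 12 and 12 | 2698452, so solutions exist. Divide through by 12: 60780x ≡ 224871 (mod 288971).
Now find 60780⁻¹ mod 288971:
288971 = 4*60780 + 45851
60780 = 1*45851 + 14929
45851 = 3*14929 + 1064
14929 = 14*1064 + 33
1064 = 32*33 + 8
33 = 4*8 + 1
8 = 8*1 + 0
Back-substitute:
1 = 33 − 4·8
1 = −4·1064 + 129·33
1 = 129·14929 − 1810·1064
1 = −1810·45851 + 5559·14929
1 = 5559·60780 − 7369·45851
1 = −7369·288971 + 35035·60780
So 60780⁻¹ ≡ 35035 (mod 288971).
Then x ≡ 35035·224871 ≡ 139112 (mod 288971); the smallest non-negative solution is x = 139112.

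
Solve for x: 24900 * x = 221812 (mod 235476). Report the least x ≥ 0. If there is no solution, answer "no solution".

no solution

gcd(24900, 235476):
235476 = 9×24900 + 11376
24900 = 2×11376 + 2148
11376 = 5×2148 + 636
2148 = 3×636 + 240
636 = 2×240 + 156
240 = 1×156 + 84
156 = 1×84 + 72
84 = 1×72 + 12
72 = 6×12 + 0
gcd = 12, but 12 ∤ 221812, so the congruence has no solution.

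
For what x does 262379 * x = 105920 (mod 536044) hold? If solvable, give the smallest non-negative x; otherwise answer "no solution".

525956

First find gcd(262379, 536044):
536044 = 2·262379 + 11286
262379 = 23·11286 + 2801
11286 = 4·2801 + 82
2801 = 34·82 + 13
82 = 6·13 + 4
13 = 3·4 + 1
4 = 4·1 + 0
gcd = 1, so a unique solution mod 536044 exists.
Back-substitute for the Bézout coefficients:
1 = 13 − 3·4
1 = −3·82 + 19·13
1 = 19·2801 − 649·82
1 = −649·11286 + 2615·2801
1 = 2615·262379 − 60794·11286
1 = −60794·536044 + 124203·262379
So 262379·(124203) ≡ 1 (mod 536044), giving 262379⁻¹ ≡ 124203.
x ≡ 262379⁻¹·105920 ≡ 124203·105920 ≡ 525956 (mod 536044).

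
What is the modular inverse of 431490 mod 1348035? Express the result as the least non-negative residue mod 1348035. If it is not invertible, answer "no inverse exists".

no inverse exists

Euclidean algorithm on 1348035, 431490:
1348035 = 3·431490 + 53565
431490 = 8·53565 + 2970
53565 = 18·2970 + 105
2970 = 28·105 + 30
105 = 3·30 + 15
30 = 2·15 + 0
The gcd is 15, not 1, hence no inverse exists.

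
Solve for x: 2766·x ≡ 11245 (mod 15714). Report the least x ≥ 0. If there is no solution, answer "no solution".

gcd(2766, 15714):
15714 = 5·2766 + 1884
2766 = 1·1884 + 882
1884 = 2·882 + 120
882 = 7·120 + 42
120 = 2·42 + 36
42 = 1·36 + 6
36 = 6·6 + 0
gcd = 6, but 6 ∤ 11245, so the congruence has no solution.

no solution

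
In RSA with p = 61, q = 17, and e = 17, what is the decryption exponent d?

113

φ(n) = (p−1)(q−1) = 60·16 = 960.
Need d with 17·d ≡ 1 (mod 960). Apply the extended Euclidean algorithm:
960 = 56·17 + 8
17 = 2·8 + 1
8 = 8·1 + 0
Back-substitute:
1 = 17 − 2·8
1 = −2·960 + 113·17
So 17·113 ≡ 1 (mod 960), hence d = 113.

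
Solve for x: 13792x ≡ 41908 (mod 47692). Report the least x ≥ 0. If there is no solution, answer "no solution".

First find gcd(13792, 47692):
47692 = 3·13792 + 6316
13792 = 2·6316 + 1160
6316 = 5·1160 + 516
1160 = 2·516 + 128
516 = 4·128 + 4
128 = 32·4 + 0
gcd = 4 and 4 | 41908, so solutions exist. Divide through by 4: 3448x ≡ 10477 (mod 11923).
Now find 3448⁻¹ mod 11923:
11923 = 3×3448 + 1579
3448 = 2×1579 + 290
1579 = 5×290 + 129
290 = 2×129 + 32
129 = 4×32 + 1
32 = 32×1 + 0
Back-substitute:
1 = 129 − 4·32
1 = −4·290 + 9·129
1 = 9·1579 − 49·290
1 = −49·3448 + 107·1579
1 = 107·11923 − 370·3448
So 3448·(-370) ≡ 1 (mod 11923), i.e. 3448⁻¹ ≡ 11553.
Then x ≡ 11553·10477 ≡ 10408 (mod 11923); the smallest non-negative solution is x = 10408.

10408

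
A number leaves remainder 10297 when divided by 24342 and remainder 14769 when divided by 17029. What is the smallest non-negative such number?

Write x = 10297 + 24342·k. Then 24342·k ≡ 14769 − 10297 ≡ 4472 (mod 17029).
Need 24342⁻¹ mod 17029. Extended Euclid on (17029, 7313):
17029 = 2·7313 + 2403
7313 = 3·2403 + 104
2403 = 23·104 + 11
104 = 9·11 + 5
11 = 2·5 + 1
5 = 5·1 + 0
Back-substitute:
1 = 11 − 2·5
1 = −2·104 + 19·11
1 = 19·2403 − 439·104
1 = −439·7313 + 1336·2403
1 = 1336·17029 − 3111·7313
24342⁻¹ ≡ 13918 (mod 17029), so k ≡ 13918·4472 ≡ 301 (mod 17029).
x = 10297 + 24342·301 = 7337239.

7337239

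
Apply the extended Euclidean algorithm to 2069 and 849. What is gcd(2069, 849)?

Apply Euclid's algorithm to 2069 and 849:
2069 = 2×849 + 371
849 = 2×371 + 107
371 = 3×107 + 50
107 = 2×50 + 7
50 = 7×7 + 1
7 = 7×1 + 0
gcd(2069, 849) = 1.
Working backward:
1 = 50 − 7·7
1 = −7·107 + 15·50
1 = 15·371 − 52·107
1 = −52·849 + 119·371
1 = 119·2069 − 290·849
So 1 = (119)·2069 + (-290)·849.

1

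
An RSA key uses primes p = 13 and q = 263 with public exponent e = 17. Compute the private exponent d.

φ(n) = (p−1)(q−1) = 12·262 = 3144.
Need d with 17·d ≡ 1 (mod 3144). Apply the extended Euclidean algorithm:
3144 = 184·17 + 16
17 = 1·16 + 1
16 = 16·1 + 0
Back-substitute:
1 = 17 − 16
1 = −3144 + 185·17
So 17·185 ≡ 1 (mod 3144), hence d = 185.

185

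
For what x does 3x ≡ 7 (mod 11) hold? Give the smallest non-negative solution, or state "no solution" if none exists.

First find gcd(3, 11):
11 = 3×3 + 2
3 = 1×2 + 1
2 = 2×1 + 0
gcd = 1, so a unique solution mod 11 exists.
Back-substitute for the Bézout coefficients:
1 = 3 − 2
1 = −11 + 4·3
So 3·(4) ≡ 1 (mod 11), giving 3⁻¹ ≡ 4.
x ≡ 3⁻¹·7 ≡ 4·7 ≡ 6 (mod 11).

6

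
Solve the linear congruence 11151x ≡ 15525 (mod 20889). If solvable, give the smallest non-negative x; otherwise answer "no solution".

First find gcd(11151, 20889):
20889 = 1*11151 + 9738
11151 = 1*9738 + 1413
9738 = 6*1413 + 1260
1413 = 1*1260 + 153
1260 = 8*153 + 36
153 = 4*36 + 9
36 = 4*9 + 0
gcd = 9 and 9 | 15525, so solutions exist. Divide through by 9: 1239x ≡ 1725 (mod 2321).
Now find 1239⁻¹ mod 2321:
2321 = 1*1239 + 1082
1239 = 1*1082 + 157
1082 = 6*157 + 140
157 = 1*140 + 17
140 = 8*17 + 4
17 = 4*4 + 1
4 = 4*1 + 0
Back-substitute:
1 = 17 − 4·4
1 = −4·140 + 33·17
1 = 33·157 − 37·140
1 = −37·1082 + 255·157
1 = 255·1239 − 292·1082
1 = −292·2321 + 547·1239
So 1239⁻¹ ≡ 547 (mod 2321).
Then x ≡ 547·1725 ≡ 1249 (mod 2321); the smallest non-negative solution is x = 1249.

1249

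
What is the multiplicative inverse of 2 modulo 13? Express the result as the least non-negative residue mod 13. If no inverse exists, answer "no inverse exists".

7

Run Euclid on (13, 2):
13 = 6*2 + 1
2 = 2*1 + 0
gcd = 1, so the inverse exists. Back-substitute:
1 = 13 − 6·2
Hence 2⁻¹ ≡ -6 ≡ 7 (mod 13).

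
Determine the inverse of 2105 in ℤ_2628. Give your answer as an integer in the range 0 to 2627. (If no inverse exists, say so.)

809

Extended Euclidean algorithm:
2628 = 1×2105 + 523
2105 = 4×523 + 13
523 = 40×13 + 3
13 = 4×3 + 1
3 = 3×1 + 0
Since gcd(2105, 2628) = 1, back-substitute to write 1 as a combination:
1 = 13 − 4·3
1 = −4·523 + 161·13
1 = 161·2105 − 648·523
1 = −648·2628 + 809·2105
So 2105·809 ≡ 1 (mod 2628).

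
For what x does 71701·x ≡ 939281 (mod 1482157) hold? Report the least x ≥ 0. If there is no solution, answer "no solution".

First find gcd(71701, 1482157):
1482157 = 20*71701 + 48137
71701 = 1*48137 + 23564
48137 = 2*23564 + 1009
23564 = 23*1009 + 357
1009 = 2*357 + 295
357 = 1*295 + 62
295 = 4*62 + 47
62 = 1*47 + 15
47 = 3*15 + 2
15 = 7*2 + 1
2 = 2*1 + 0
gcd = 1, so a unique solution mod 1482157 exists.
Back-substitute for the Bézout coefficients:
1 = 15 − 7·2
1 = −7·47 + 22·15
1 = 22·62 − 29·47
1 = −29·295 + 138·62
1 = 138·357 − 167·295
1 = −167·1009 + 472·357
1 = 472·23564 − 11023·1009
1 = −11023·48137 + 22518·23564
1 = 22518·71701 − 33541·48137
1 = −33541·1482157 + 693338·71701
So 71701·(693338) ≡ 1 (mod 1482157), giving 71701⁻¹ ≡ 693338.
x ≡ 71701⁻¹·939281 ≡ 693338·939281 ≡ 174376 (mod 1482157).

174376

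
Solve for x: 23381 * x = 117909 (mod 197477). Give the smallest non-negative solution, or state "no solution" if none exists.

22632

First find gcd(23381, 197477):
197477 = 8×23381 + 10429
23381 = 2×10429 + 2523
10429 = 4×2523 + 337
2523 = 7×337 + 164
337 = 2×164 + 9
164 = 18×9 + 2
9 = 4×2 + 1
2 = 2×1 + 0
gcd = 1, so a unique solution mod 197477 exists.
Back-substitute for the Bézout coefficients:
1 = 9 − 4·2
1 = −4·164 + 73·9
1 = 73·337 − 150·164
1 = −150·2523 + 1123·337
1 = 1123·10429 − 4642·2523
1 = −4642·23381 + 10407·10429
1 = 10407·197477 − 87898·23381
So 23381·(-87898) ≡ 1 (mod 197477), giving 23381⁻¹ ≡ 109579.
x ≡ 23381⁻¹·117909 ≡ 109579·117909 ≡ 22632 (mod 197477).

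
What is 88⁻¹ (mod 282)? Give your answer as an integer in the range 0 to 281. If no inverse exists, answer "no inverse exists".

no inverse exists

Compute gcd(88, 282):
282 = 3*88 + 18
88 = 4*18 + 16
18 = 1*16 + 2
16 = 8*2 + 0
The gcd is 2, not 1, hence no inverse exists.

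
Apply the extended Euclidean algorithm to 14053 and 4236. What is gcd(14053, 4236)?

1

Euclidean algorithm:
14053 = 3*4236 + 1345
4236 = 3*1345 + 201
1345 = 6*201 + 139
201 = 1*139 + 62
139 = 2*62 + 15
62 = 4*15 + 2
15 = 7*2 + 1
2 = 2*1 + 0
gcd(14053, 4236) = 1.
Working backward:
1 = 15 − 7·2
1 = −7·62 + 29·15
1 = 29·139 − 65·62
1 = −65·201 + 94·139
1 = 94·1345 − 629·201
1 = −629·4236 + 1981·1345
1 = 1981·14053 − 6572·4236
So 1 = (1981)·14053 + (-6572)·4236.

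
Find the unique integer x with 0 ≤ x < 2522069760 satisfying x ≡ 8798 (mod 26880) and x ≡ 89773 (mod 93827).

Write x = 8798 + 26880·k. Then 26880·k ≡ 89773 − 8798 ≡ 80975 (mod 93827).
Need 26880⁻¹ mod 93827. Extended Euclid on (93827, 26880):
93827 = 3*26880 + 13187
26880 = 2*13187 + 506
13187 = 26*506 + 31
506 = 16*31 + 10
31 = 3*10 + 1
10 = 10*1 + 0
Back-substitute:
1 = 31 − 3·10
1 = −3·506 + 49·31
1 = 49·13187 − 1277·506
1 = −1277·26880 + 2603·13187
1 = 2603·93827 − 9086·26880
26880⁻¹ ≡ 84741 (mod 93827), so k ≡ 84741·80975 ≡ 52484 (mod 93827).
x = 8798 + 26880·52484 = 1410778718.

1410778718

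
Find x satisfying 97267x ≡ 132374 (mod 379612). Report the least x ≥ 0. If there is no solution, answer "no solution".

First find gcd(97267, 379612):
379612 = 3·97267 + 87811
97267 = 1·87811 + 9456
87811 = 9·9456 + 2707
9456 = 3·2707 + 1335
2707 = 2·1335 + 37
1335 = 36·37 + 3
37 = 12·3 + 1
3 = 3·1 + 0
gcd = 1, so a unique solution mod 379612 exists.
Back-substitute for the Bézout coefficients:
1 = 37 − 12·3
1 = −12·1335 + 433·37
1 = 433·2707 − 878·1335
1 = −878·9456 + 3067·2707
1 = 3067·87811 − 28481·9456
1 = −28481·97267 + 31548·87811
1 = 31548·379612 − 123125·97267
So 97267·(-123125) ≡ 1 (mod 379612), giving 97267⁻¹ ≡ 256487.
x ≡ 97267⁻¹·132374 ≡ 256487·132374 ≡ 92470 (mod 379612).

92470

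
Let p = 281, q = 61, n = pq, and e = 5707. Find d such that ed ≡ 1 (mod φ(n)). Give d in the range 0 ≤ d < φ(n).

5443

φ(n) = (p−1)(q−1) = 280·60 = 16800.
Need d with 5707·d ≡ 1 (mod 16800). Apply the extended Euclidean algorithm:
16800 = 2×5707 + 5386
5707 = 1×5386 + 321
5386 = 16×321 + 250
321 = 1×250 + 71
250 = 3×71 + 37
71 = 1×37 + 34
37 = 1×34 + 3
34 = 11×3 + 1
3 = 3×1 + 0
Back-substitute:
1 = 34 − 11·3
1 = −11·37 + 12·34
1 = 12·71 − 23·37
1 = −23·250 + 81·71
1 = 81·321 − 104·250
1 = −104·5386 + 1745·321
1 = 1745·5707 − 1849·5386
1 = −1849·16800 + 5443·5707
So 5707·5443 ≡ 1 (mod 16800), hence d = 5443.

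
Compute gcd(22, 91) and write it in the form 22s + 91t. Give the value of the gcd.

1

Euclidean algorithm:
91 = 4·22 + 3
22 = 7·3 + 1
3 = 3·1 + 0
gcd(22, 91) = 1.
Back-substituting:
1 = 22 − 7·3
1 = −7·91 + 29·22
So 1 = (-7)·91 + (29)·22.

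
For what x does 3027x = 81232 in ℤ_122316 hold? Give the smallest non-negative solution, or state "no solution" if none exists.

gcd(3027, 122316):
122316 = 40×3027 + 1236
3027 = 2×1236 + 555
1236 = 2×555 + 126
555 = 4×126 + 51
126 = 2×51 + 24
51 = 2×24 + 3
24 = 8×3 + 0
gcd = 3, but 3 ∤ 81232, so the congruence has no solution.

no solution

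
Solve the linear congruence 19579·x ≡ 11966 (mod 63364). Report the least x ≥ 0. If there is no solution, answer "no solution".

no solution

gcd(19579, 63364):
63364 = 3·19579 + 4627
19579 = 4·4627 + 1071
4627 = 4·1071 + 343
1071 = 3·343 + 42
343 = 8·42 + 7
42 = 6·7 + 0
gcd = 7, but 7 ∤ 11966, so the congruence has no solution.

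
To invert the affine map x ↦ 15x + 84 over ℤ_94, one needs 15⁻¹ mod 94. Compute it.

Apply the Euclidean algorithm to 94 and 15:
94 = 6×15 + 4
15 = 3×4 + 3
4 = 1×3 + 1
3 = 3×1 + 0
The gcd is 1. Working backward:
1 = 4 − 3
1 = −15 + 4·4
1 = 4·94 − 25·15
So 15·(-25) ≡ 1 (mod 94), and -25 ≡ 69 (mod 94).

69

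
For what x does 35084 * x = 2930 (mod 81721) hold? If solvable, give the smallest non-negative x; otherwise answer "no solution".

22161

First find gcd(35084, 81721):
81721 = 2·35084 + 11553
35084 = 3·11553 + 425
11553 = 27·425 + 78
425 = 5·78 + 35
78 = 2·35 + 8
35 = 4·8 + 3
8 = 2·3 + 2
3 = 1·2 + 1
2 = 2·1 + 0
gcd = 1, so a unique solution mod 81721 exists.
Back-substitute for the Bézout coefficients:
1 = 3 − 2
1 = −8 + 3·3
1 = 3·35 − 13·8
1 = −13·78 + 29·35
1 = 29·425 − 158·78
1 = −158·11553 + 4295·425
1 = 4295·35084 − 13043·11553
1 = −13043·81721 + 30381·35084
So 35084·(30381) ≡ 1 (mod 81721), giving 35084⁻¹ ≡ 30381.
x ≡ 35084⁻¹·2930 ≡ 30381·2930 ≡ 22161 (mod 81721).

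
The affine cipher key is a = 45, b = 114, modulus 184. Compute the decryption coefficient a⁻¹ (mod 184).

45

gcd(184, 45) by repeated division:
184 = 4×45 + 4
45 = 11×4 + 1
4 = 4×1 + 0
Since gcd(45, 184) = 1, back-substitute to write 1 as a combination:
1 = 45 − 11·4
1 = −11·184 + 45·45
So 45·45 ≡ 1 (mod 184).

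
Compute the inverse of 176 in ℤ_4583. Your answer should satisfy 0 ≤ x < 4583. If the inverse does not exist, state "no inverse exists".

651

Apply the Euclidean algorithm to 4583 and 176:
4583 = 26×176 + 7
176 = 25×7 + 1
7 = 7×1 + 0
gcd = 1, so the inverse exists. Back-substitute:
1 = 176 − 25·7
1 = −25·4583 + 651·176
So 176·651 ≡ 1 (mod 4583).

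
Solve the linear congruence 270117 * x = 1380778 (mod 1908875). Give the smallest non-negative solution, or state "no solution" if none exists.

First find gcd(270117, 1908875):
1908875 = 7×270117 + 18056
270117 = 14×18056 + 17333
18056 = 1×17333 + 723
17333 = 23×723 + 704
723 = 1×704 + 19
704 = 37×19 + 1
19 = 19×1 + 0
gcd = 1, so a unique solution mod 1908875 exists.
Back-substitute for the Bézout coefficients:
1 = 704 − 37·19
1 = −37·723 + 38·704
1 = 38·17333 − 911·723
1 = −911·18056 + 949·17333
1 = 949·270117 − 14197·18056
1 = −14197·1908875 + 100328·270117
So 270117·(100328) ≡ 1 (mod 1908875), giving 270117⁻¹ ≡ 100328.
x ≡ 270117⁻¹·1380778 ≡ 100328·1380778 ≡ 1727559 (mod 1908875).

1727559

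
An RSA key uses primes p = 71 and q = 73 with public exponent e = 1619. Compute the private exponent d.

2699

φ(n) = (p−1)(q−1) = 70·72 = 5040.
Need d with 1619·d ≡ 1 (mod 5040). Apply the extended Euclidean algorithm:
5040 = 3*1619 + 183
1619 = 8*183 + 155
183 = 1*155 + 28
155 = 5*28 + 15
28 = 1*15 + 13
15 = 1*13 + 2
13 = 6*2 + 1
2 = 2*1 + 0
Back-substitute:
1 = 13 − 6·2
1 = −6·15 + 7·13
1 = 7·28 − 13·15
1 = −13·155 + 72·28
1 = 72·183 − 85·155
1 = −85·1619 + 752·183
1 = 752·5040 − 2341·1619
So 1619·(-2341) ≡ 1 (mod 5040), hence d ≡ -2341 ≡ 2699 (mod 5040).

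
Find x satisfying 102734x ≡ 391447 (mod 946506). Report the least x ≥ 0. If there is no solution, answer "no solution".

no solution

gcd(102734, 946506):
946506 = 9*102734 + 21900
102734 = 4*21900 + 15134
21900 = 1*15134 + 6766
15134 = 2*6766 + 1602
6766 = 4*1602 + 358
1602 = 4*358 + 170
358 = 2*170 + 18
170 = 9*18 + 8
18 = 2*8 + 2
8 = 4*2 + 0
gcd = 2, but 2 ∤ 391447, so the congruence has no solution.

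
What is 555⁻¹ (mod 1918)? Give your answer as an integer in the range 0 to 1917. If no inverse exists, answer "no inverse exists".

235

gcd(1918, 555) by repeated division:
1918 = 3*555 + 253
555 = 2*253 + 49
253 = 5*49 + 8
49 = 6*8 + 1
8 = 8*1 + 0
The gcd is 1. Working backward:
1 = 49 − 6·8
1 = −6·253 + 31·49
1 = 31·555 − 68·253
1 = −68·1918 + 235·555
So 555·235 ≡ 1 (mod 1918).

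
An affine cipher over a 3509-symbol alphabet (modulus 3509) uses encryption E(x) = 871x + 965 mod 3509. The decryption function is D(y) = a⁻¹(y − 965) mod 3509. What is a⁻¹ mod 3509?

Extended Euclidean algorithm:
3509 = 4×871 + 25
871 = 34×25 + 21
25 = 1×21 + 4
21 = 5×4 + 1
4 = 4×1 + 0
gcd = 1, so the inverse exists. Back-substitute:
1 = 21 − 5·4
1 = −5·25 + 6·21
1 = 6·871 − 209·25
1 = −209·3509 + 842·871
So 871·842 ≡ 1 (mod 3509).

842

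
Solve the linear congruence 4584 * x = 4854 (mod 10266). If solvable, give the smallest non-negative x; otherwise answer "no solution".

281

First find gcd(4584, 10266):
10266 = 2×4584 + 1098
4584 = 4×1098 + 192
1098 = 5×192 + 138
192 = 1×138 + 54
138 = 2×54 + 30
54 = 1×30 + 24
30 = 1×24 + 6
24 = 4×6 + 0
gcd = 6 and 6 | 4854, so solutions exist. Divide through by 6: 764x ≡ 809 (mod 1711).
Now find 764⁻¹ mod 1711:
1711 = 2·764 + 183
764 = 4·183 + 32
183 = 5·32 + 23
32 = 1·23 + 9
23 = 2·9 + 5
9 = 1·5 + 4
5 = 1·4 + 1
4 = 4·1 + 0
Back-substitute:
1 = 5 − 4
1 = −9 + 2·5
1 = 2·23 − 5·9
1 = −5·32 + 7·23
1 = 7·183 − 40·32
1 = −40·764 + 167·183
1 = 167·1711 − 374·764
So 764·(-374) ≡ 1 (mod 1711), i.e. 764⁻¹ ≡ 1337.
Then x ≡ 1337·809 ≡ 281 (mod 1711); the smallest non-negative solution is x = 281.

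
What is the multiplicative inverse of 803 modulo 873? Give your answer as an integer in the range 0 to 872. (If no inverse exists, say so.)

212

Apply the Euclidean algorithm to 873 and 803:
873 = 1×803 + 70
803 = 11×70 + 33
70 = 2×33 + 4
33 = 8×4 + 1
4 = 4×1 + 0
Since gcd(803, 873) = 1, back-substitute to write 1 as a combination:
1 = 33 − 8·4
1 = −8·70 + 17·33
1 = 17·803 − 195·70
1 = −195·873 + 212·803
So 803·212 ≡ 1 (mod 873).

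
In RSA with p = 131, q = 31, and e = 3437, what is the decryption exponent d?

1373

φ(n) = (p−1)(q−1) = 130·30 = 3900.
Need d with 3437·d ≡ 1 (mod 3900). Apply the extended Euclidean algorithm:
3900 = 1·3437 + 463
3437 = 7·463 + 196
463 = 2·196 + 71
196 = 2·71 + 54
71 = 1·54 + 17
54 = 3·17 + 3
17 = 5·3 + 2
3 = 1·2 + 1
2 = 2·1 + 0
Back-substitute:
1 = 3 − 2
1 = −17 + 6·3
1 = 6·54 − 19·17
1 = −19·71 + 25·54
1 = 25·196 − 69·71
1 = −69·463 + 163·196
1 = 163·3437 − 1210·463
1 = −1210·3900 + 1373·3437
So 3437·1373 ≡ 1 (mod 3900), hence d = 1373.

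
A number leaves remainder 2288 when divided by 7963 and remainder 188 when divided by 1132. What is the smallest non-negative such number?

Write x = 2288 + 7963·k. Then 7963·k ≡ 188 − 2288 ≡ 164 (mod 1132).
Need 7963⁻¹ mod 1132. Extended Euclid on (1132, 39):
1132 = 29*39 + 1
39 = 39*1 + 0
Back-substitute:
1 = 1132 − 29·39
7963⁻¹ ≡ 1103 (mod 1132), so k ≡ 1103·164 ≡ 904 (mod 1132).
x = 2288 + 7963·904 = 7200840.

7200840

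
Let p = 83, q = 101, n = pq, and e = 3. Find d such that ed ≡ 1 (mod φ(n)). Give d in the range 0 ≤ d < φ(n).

5467

φ(n) = (p−1)(q−1) = 82·100 = 8200.
Need d with 3·d ≡ 1 (mod 8200). Apply the extended Euclidean algorithm:
8200 = 2733*3 + 1
3 = 3*1 + 0
Back-substitute:
1 = 8200 − 2733·3
So 3·(-2733) ≡ 1 (mod 8200), hence d ≡ -2733 ≡ 5467 (mod 8200).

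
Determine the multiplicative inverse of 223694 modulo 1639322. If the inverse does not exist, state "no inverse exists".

no inverse exists

Compute gcd(223694, 1639322):
1639322 = 7*223694 + 73464
223694 = 3*73464 + 3302
73464 = 22*3302 + 820
3302 = 4*820 + 22
820 = 37*22 + 6
22 = 3*6 + 4
6 = 1*4 + 2
4 = 2*2 + 0
The gcd is 2, not 1, hence no inverse exists.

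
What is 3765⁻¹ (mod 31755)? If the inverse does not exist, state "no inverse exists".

Euclidean algorithm on 31755, 3765:
31755 = 8*3765 + 1635
3765 = 2*1635 + 495
1635 = 3*495 + 150
495 = 3*150 + 45
150 = 3*45 + 15
45 = 3*15 + 0
The gcd is 15, not 1, hence no inverse exists.

no inverse exists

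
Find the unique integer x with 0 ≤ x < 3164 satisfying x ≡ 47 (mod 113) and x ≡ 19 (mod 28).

Write x = 47 + 113·k. Then 113·k ≡ 19 − 47 ≡ 0 (mod 28).
Need 113⁻¹ mod 28. Extended Euclid on (28, 1):
28 = 28·1 + 0
113⁻¹ ≡ 1 (mod 28), so k ≡ 1·0 ≡ 0 (mod 28).
x = 47 + 113·0 = 47.

47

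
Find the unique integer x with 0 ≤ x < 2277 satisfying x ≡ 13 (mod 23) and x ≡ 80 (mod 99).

2060

Write x = 13 + 23·k. Then 23·k ≡ 80 − 13 ≡ 67 (mod 99).
Need 23⁻¹ mod 99. Extended Euclid on (99, 23):
99 = 4·23 + 7
23 = 3·7 + 2
7 = 3·2 + 1
2 = 2·1 + 0
Back-substitute:
1 = 7 − 3·2
1 = −3·23 + 10·7
1 = 10·99 − 43·23
23⁻¹ ≡ 56 (mod 99), so k ≡ 56·67 ≡ 89 (mod 99).
x = 13 + 23·89 = 2060.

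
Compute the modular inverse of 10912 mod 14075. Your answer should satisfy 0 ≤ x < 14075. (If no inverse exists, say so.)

Apply the Euclidean algorithm to 14075 and 10912:
14075 = 1·10912 + 3163
10912 = 3·3163 + 1423
3163 = 2·1423 + 317
1423 = 4·317 + 155
317 = 2·155 + 7
155 = 22·7 + 1
7 = 7·1 + 0
gcd = 1, so the inverse exists. Back-substitute:
1 = 155 − 22·7
1 = −22·317 + 45·155
1 = 45·1423 − 202·317
1 = −202·3163 + 449·1423
1 = 449·10912 − 1549·3163
1 = −1549·14075 + 1998·10912
So 10912·1998 ≡ 1 (mod 14075).

1998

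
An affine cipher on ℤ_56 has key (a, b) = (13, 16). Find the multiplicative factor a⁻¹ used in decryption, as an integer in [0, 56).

13

Apply the Euclidean algorithm to 56 and 13:
56 = 4·13 + 4
13 = 3·4 + 1
4 = 4·1 + 0
The gcd is 1. Working backward:
1 = 13 − 3·4
1 = −3·56 + 13·13
So 13·13 ≡ 1 (mod 56).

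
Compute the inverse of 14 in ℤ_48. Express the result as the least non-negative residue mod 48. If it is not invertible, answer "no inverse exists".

no inverse exists

Compute gcd(14, 48):
48 = 3*14 + 6
14 = 2*6 + 2
6 = 3*2 + 0
Since gcd = 2 > 1, 14 is not a unit mod 48.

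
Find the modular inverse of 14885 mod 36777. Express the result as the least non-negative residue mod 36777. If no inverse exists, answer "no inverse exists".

Euclidean algorithm on 36777, 14885:
36777 = 2×14885 + 7007
14885 = 2×7007 + 871
7007 = 8×871 + 39
871 = 22×39 + 13
39 = 3×13 + 0
gcd(14885, 36777) = 13 ≠ 1, so 14885 has no multiplicative inverse modulo 36777.

no inverse exists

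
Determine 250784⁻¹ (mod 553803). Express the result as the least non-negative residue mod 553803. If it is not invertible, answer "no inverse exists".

gcd(553803, 250784) by repeated division:
553803 = 2·250784 + 52235
250784 = 4·52235 + 41844
52235 = 1·41844 + 10391
41844 = 4·10391 + 280
10391 = 37·280 + 31
280 = 9·31 + 1
31 = 31·1 + 0
The gcd is 1. Working backward:
1 = 280 − 9·31
1 = −9·10391 + 334·280
1 = 334·41844 − 1345·10391
1 = −1345·52235 + 1679·41844
1 = 1679·250784 − 8061·52235
1 = −8061·553803 + 17801·250784
So 250784·17801 ≡ 1 (mod 553803).

17801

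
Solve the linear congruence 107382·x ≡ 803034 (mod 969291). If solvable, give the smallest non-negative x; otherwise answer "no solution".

First find gcd(107382, 969291):
969291 = 9×107382 + 2853
107382 = 37×2853 + 1821
2853 = 1×1821 + 1032
1821 = 1×1032 + 789
1032 = 1×789 + 243
789 = 3×243 + 60
243 = 4×60 + 3
60 = 20×3 + 0
gcd = 3 and 3 | 803034, so solutions exist. Divide through by 3: 35794x ≡ 267678 (mod 323097).
Now find 35794⁻¹ mod 323097:
323097 = 9×35794 + 951
35794 = 37×951 + 607
951 = 1×607 + 344
607 = 1×344 + 263
344 = 1×263 + 81
263 = 3×81 + 20
81 = 4×20 + 1
20 = 20×1 + 0
Back-substitute:
1 = 81 − 4·20
1 = −4·263 + 13·81
1 = 13·344 − 17·263
1 = −17·607 + 30·344
1 = 30·951 − 47·607
1 = −47·35794 + 1769·951
1 = 1769·323097 − 15968·35794
So 35794·(-15968) ≡ 1 (mod 323097), i.e. 35794⁻¹ ≡ 307129.
Then x ≡ 307129·267678 ≡ 291006 (mod 323097); the smallest non-negative solution is x = 291006.

291006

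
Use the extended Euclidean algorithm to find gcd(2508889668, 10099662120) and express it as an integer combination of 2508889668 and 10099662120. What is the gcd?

12

Repeated division:
10099662120 = 4*2508889668 + 64103448
2508889668 = 39*64103448 + 8855196
64103448 = 7*8855196 + 2117076
8855196 = 4*2117076 + 386892
2117076 = 5*386892 + 182616
386892 = 2*182616 + 21660
182616 = 8*21660 + 9336
21660 = 2*9336 + 2988
9336 = 3*2988 + 372
2988 = 8*372 + 12
372 = 31*12 + 0
gcd(2508889668, 10099662120) = 12.
Back-substituting:
12 = 2988 − 8·372
12 = −8·9336 + 25·2988
12 = 25·21660 − 58·9336
12 = −58·182616 + 489·21660
12 = 489·386892 − 1036·182616
12 = −1036·2117076 + 5669·386892
12 = 5669·8855196 − 23712·2117076
12 = −23712·64103448 + 171653·8855196
12 = 171653·2508889668 − 6718179·64103448
12 = −6718179·10099662120 + 27044369·2508889668
So 12 = (-6718179)·10099662120 + (27044369)·2508889668.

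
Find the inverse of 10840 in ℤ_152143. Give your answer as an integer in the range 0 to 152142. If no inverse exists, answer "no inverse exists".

Extended Euclidean algorithm:
152143 = 14*10840 + 383
10840 = 28*383 + 116
383 = 3*116 + 35
116 = 3*35 + 11
35 = 3*11 + 2
11 = 5*2 + 1
2 = 2*1 + 0
Since gcd(10840, 152143) = 1, back-substitute to write 1 as a combination:
1 = 11 − 5·2
1 = −5·35 + 16·11
1 = 16·116 − 53·35
1 = −53·383 + 175·116
1 = 175·10840 − 4953·383
1 = −4953·152143 + 69517·10840
So 10840·69517 ≡ 1 (mod 152143).

69517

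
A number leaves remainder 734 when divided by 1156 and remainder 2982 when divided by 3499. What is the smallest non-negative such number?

2228346

Write x = 734 + 1156·k. Then 1156·k ≡ 2982 − 734 ≡ 2248 (mod 3499).
Need 1156⁻¹ mod 3499. Extended Euclid on (3499, 1156):
3499 = 3×1156 + 31
1156 = 37×31 + 9
31 = 3×9 + 4
9 = 2×4 + 1
4 = 4×1 + 0
Back-substitute:
1 = 9 − 2·4
1 = −2·31 + 7·9
1 = 7·1156 − 261·31
1 = −261·3499 + 790·1156
1156⁻¹ ≡ 790 (mod 3499), so k ≡ 790·2248 ≡ 1927 (mod 3499).
x = 734 + 1156·1927 = 2228346.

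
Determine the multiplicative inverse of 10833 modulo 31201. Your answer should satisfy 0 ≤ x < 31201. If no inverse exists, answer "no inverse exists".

27379

Run Euclid on (31201, 10833):
31201 = 2*10833 + 9535
10833 = 1*9535 + 1298
9535 = 7*1298 + 449
1298 = 2*449 + 400
449 = 1*400 + 49
400 = 8*49 + 8
49 = 6*8 + 1
8 = 8*1 + 0
Since gcd(10833, 31201) = 1, back-substitute to write 1 as a combination:
1 = 49 − 6·8
1 = −6·400 + 49·49
1 = 49·449 − 55·400
1 = −55·1298 + 159·449
1 = 159·9535 − 1168·1298
1 = −1168·10833 + 1327·9535
1 = 1327·31201 − 3822·10833
Hence 10833⁻¹ ≡ -3822 ≡ 27379 (mod 31201).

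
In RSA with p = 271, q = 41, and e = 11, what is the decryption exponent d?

5891

φ(n) = (p−1)(q−1) = 270·40 = 10800.
Need d with 11·d ≡ 1 (mod 10800). Apply the extended Euclidean algorithm:
10800 = 981·11 + 9
11 = 1·9 + 2
9 = 4·2 + 1
2 = 2·1 + 0
Back-substitute:
1 = 9 − 4·2
1 = −4·11 + 5·9
1 = 5·10800 − 4909·11
So 11·(-4909) ≡ 1 (mod 10800), hence d ≡ -4909 ≡ 5891 (mod 10800).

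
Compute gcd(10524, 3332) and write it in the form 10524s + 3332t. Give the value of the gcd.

4

Euclidean algorithm:
10524 = 3×3332 + 528
3332 = 6×528 + 164
528 = 3×164 + 36
164 = 4×36 + 20
36 = 1×20 + 16
20 = 1×16 + 4
16 = 4×4 + 0
gcd(10524, 3332) = 4.
Express as a combination:
4 = 20 − 16
4 = −36 + 2·20
4 = 2·164 − 9·36
4 = −9·528 + 29·164
4 = 29·3332 − 183·528
4 = −183·10524 + 578·3332
So 4 = (-183)·10524 + (578)·3332.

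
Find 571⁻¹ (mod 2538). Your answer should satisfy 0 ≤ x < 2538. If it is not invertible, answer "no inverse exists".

Apply the Euclidean algorithm to 2538 and 571:
2538 = 4*571 + 254
571 = 2*254 + 63
254 = 4*63 + 2
63 = 31*2 + 1
2 = 2*1 + 0
The gcd is 1. Working backward:
1 = 63 − 31·2
1 = −31·254 + 125·63
1 = 125·571 − 281·254
1 = −281·2538 + 1249·571
So 571·1249 ≡ 1 (mod 2538).

1249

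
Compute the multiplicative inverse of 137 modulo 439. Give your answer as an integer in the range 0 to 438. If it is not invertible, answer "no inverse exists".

141

gcd(439, 137) by repeated division:
439 = 3×137 + 28
137 = 4×28 + 25
28 = 1×25 + 3
25 = 8×3 + 1
3 = 3×1 + 0
The gcd is 1. Working backward:
1 = 25 − 8·3
1 = −8·28 + 9·25
1 = 9·137 − 44·28
1 = −44·439 + 141·137
So 137·141 ≡ 1 (mod 439).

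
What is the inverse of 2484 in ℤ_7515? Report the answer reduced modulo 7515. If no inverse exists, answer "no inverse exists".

no inverse exists

Euclidean algorithm on 7515, 2484:
7515 = 3·2484 + 63
2484 = 39·63 + 27
63 = 2·27 + 9
27 = 3·9 + 0
Since gcd = 9 > 1, 2484 is not a unit mod 7515.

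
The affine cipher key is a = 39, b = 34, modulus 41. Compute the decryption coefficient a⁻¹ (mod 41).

Run Euclid on (41, 39):
41 = 1·39 + 2
39 = 19·2 + 1
2 = 2·1 + 0
Since gcd(39, 41) = 1, back-substitute to write 1 as a combination:
1 = 39 − 19·2
1 = −19·41 + 20·39
So 39·20 ≡ 1 (mod 41).

20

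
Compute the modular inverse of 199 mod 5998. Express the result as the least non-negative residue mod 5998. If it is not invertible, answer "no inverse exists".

gcd(5998, 199) by repeated division:
5998 = 30*199 + 28
199 = 7*28 + 3
28 = 9*3 + 1
3 = 3*1 + 0
gcd = 1, so the inverse exists. Back-substitute:
1 = 28 − 9·3
1 = −9·199 + 64·28
1 = 64·5998 − 1929·199
Hence 199⁻¹ ≡ -1929 ≡ 4069 (mod 5998).

4069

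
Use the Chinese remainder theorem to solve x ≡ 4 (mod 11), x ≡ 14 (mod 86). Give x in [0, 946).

Write x = 4 + 11·k. Then 11·k ≡ 14 − 4 ≡ 10 (mod 86).
Need 11⁻¹ mod 86. Extended Euclid on (86, 11):
86 = 7*11 + 9
11 = 1*9 + 2
9 = 4*2 + 1
2 = 2*1 + 0
Back-substitute:
1 = 9 − 4·2
1 = −4·11 + 5·9
1 = 5·86 − 39·11
11⁻¹ ≡ 47 (mod 86), so k ≡ 47·10 ≡ 40 (mod 86).
x = 4 + 11·40 = 444.

444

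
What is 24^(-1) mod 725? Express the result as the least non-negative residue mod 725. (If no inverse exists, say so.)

Apply the Euclidean algorithm to 725 and 24:
725 = 30*24 + 5
24 = 4*5 + 4
5 = 1*4 + 1
4 = 4*1 + 0
The gcd is 1. Working backward:
1 = 5 − 4
1 = −24 + 5·5
1 = 5·725 − 151·24
Thus 24·(-151) ≡ 1 (mod 725); reducing, -151 mod 725 = 574.

574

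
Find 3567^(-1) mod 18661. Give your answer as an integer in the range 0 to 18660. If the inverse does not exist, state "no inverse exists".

14120

Extended Euclidean algorithm:
18661 = 5*3567 + 826
3567 = 4*826 + 263
826 = 3*263 + 37
263 = 7*37 + 4
37 = 9*4 + 1
4 = 4*1 + 0
The gcd is 1. Working backward:
1 = 37 − 9·4
1 = −9·263 + 64·37
1 = 64·826 − 201·263
1 = −201·3567 + 868·826
1 = 868·18661 − 4541·3567
So 3567·(-4541) ≡ 1 (mod 18661), and -4541 ≡ 14120 (mod 18661).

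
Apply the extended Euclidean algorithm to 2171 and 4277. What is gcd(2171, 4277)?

Apply Euclid's algorithm to 4277 and 2171:
4277 = 1×2171 + 2106
2171 = 1×2106 + 65
2106 = 32×65 + 26
65 = 2×26 + 13
26 = 2×13 + 0
gcd(2171, 4277) = 13.
Working backward:
13 = 65 − 2·26
13 = −2·2106 + 65·65
13 = 65·2171 − 67·2106
13 = −67·4277 + 132·2171
So 13 = (-67)·4277 + (132)·2171.

13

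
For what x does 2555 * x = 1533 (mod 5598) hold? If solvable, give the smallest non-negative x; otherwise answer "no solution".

4479

First find gcd(2555, 5598):
5598 = 2*2555 + 488
2555 = 5*488 + 115
488 = 4*115 + 28
115 = 4*28 + 3
28 = 9*3 + 1
3 = 3*1 + 0
gcd = 1, so a unique solution mod 5598 exists.
Back-substitute for the Bézout coefficients:
1 = 28 − 9·3
1 = −9·115 + 37·28
1 = 37·488 − 157·115
1 = −157·2555 + 822·488
1 = 822·5598 − 1801·2555
So 2555·(-1801) ≡ 1 (mod 5598), giving 2555⁻¹ ≡ 3797.
x ≡ 2555⁻¹·1533 ≡ 3797·1533 ≡ 4479 (mod 5598).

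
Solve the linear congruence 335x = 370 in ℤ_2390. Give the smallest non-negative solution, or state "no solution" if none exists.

208

First find gcd(335, 2390):
2390 = 7×335 + 45
335 = 7×45 + 20
45 = 2×20 + 5
20 = 4×5 + 0
gcd = 5 and 5 | 370, so solutions exist. Divide through by 5: 67x ≡ 74 (mod 478).
Now find 67⁻¹ mod 478:
478 = 7×67 + 9
67 = 7×9 + 4
9 = 2×4 + 1
4 = 4×1 + 0
Back-substitute:
1 = 9 − 2·4
1 = −2·67 + 15·9
1 = 15·478 − 107·67
So 67·(-107) ≡ 1 (mod 478), i.e. 67⁻¹ ≡ 371.
Then x ≡ 371·74 ≡ 208 (mod 478); the smallest non-negative solution is x = 208.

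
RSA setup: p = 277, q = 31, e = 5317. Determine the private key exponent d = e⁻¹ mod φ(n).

7573

φ(n) = (p−1)(q−1) = 276·30 = 8280.
Need d with 5317·d ≡ 1 (mod 8280). Apply the extended Euclidean algorithm:
8280 = 1·5317 + 2963
5317 = 1·2963 + 2354
2963 = 1·2354 + 609
2354 = 3·609 + 527
609 = 1·527 + 82
527 = 6·82 + 35
82 = 2·35 + 12
35 = 2·12 + 11
12 = 1·11 + 1
11 = 11·1 + 0
Back-substitute:
1 = 12 − 11
1 = −35 + 3·12
1 = 3·82 − 7·35
1 = −7·527 + 45·82
1 = 45·609 − 52·527
1 = −52·2354 + 201·609
1 = 201·2963 − 253·2354
1 = −253·5317 + 454·2963
1 = 454·8280 − 707·5317
So 5317·(-707) ≡ 1 (mod 8280), hence d ≡ -707 ≡ 7573 (mod 8280).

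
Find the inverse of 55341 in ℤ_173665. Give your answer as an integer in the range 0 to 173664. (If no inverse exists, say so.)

55381

Extended Euclidean algorithm:
173665 = 3*55341 + 7642
55341 = 7*7642 + 1847
7642 = 4*1847 + 254
1847 = 7*254 + 69
254 = 3*69 + 47
69 = 1*47 + 22
47 = 2*22 + 3
22 = 7*3 + 1
3 = 3*1 + 0
gcd = 1, so the inverse exists. Back-substitute:
1 = 22 − 7·3
1 = −7·47 + 15·22
1 = 15·69 − 22·47
1 = −22·254 + 81·69
1 = 81·1847 − 589·254
1 = −589·7642 + 2437·1847
1 = 2437·55341 − 17648·7642
1 = −17648·173665 + 55381·55341
So 55341·55381 ≡ 1 (mod 173665).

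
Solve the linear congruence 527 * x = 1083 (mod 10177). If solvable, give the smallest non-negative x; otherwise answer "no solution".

2667

First find gcd(527, 10177):
10177 = 19×527 + 164
527 = 3×164 + 35
164 = 4×35 + 24
35 = 1×24 + 11
24 = 2×11 + 2
11 = 5×2 + 1
2 = 2×1 + 0
gcd = 1, so a unique solution mod 10177 exists.
Back-substitute for the Bézout coefficients:
1 = 11 − 5·2
1 = −5·24 + 11·11
1 = 11·35 − 16·24
1 = −16·164 + 75·35
1 = 75·527 − 241·164
1 = −241·10177 + 4654·527
So 527·(4654) ≡ 1 (mod 10177), giving 527⁻¹ ≡ 4654.
x ≡ 527⁻¹·1083 ≡ 4654·1083 ≡ 2667 (mod 10177).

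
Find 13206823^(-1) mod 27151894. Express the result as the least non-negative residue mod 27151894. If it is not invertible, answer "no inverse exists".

Compute gcd(13206823, 27151894):
27151894 = 2·13206823 + 738248
13206823 = 17·738248 + 656607
738248 = 1·656607 + 81641
656607 = 8·81641 + 3479
81641 = 23·3479 + 1624
3479 = 2·1624 + 231
1624 = 7·231 + 7
231 = 33·7 + 0
Since gcd = 7 > 1, 13206823 is not a unit mod 27151894.

no inverse exists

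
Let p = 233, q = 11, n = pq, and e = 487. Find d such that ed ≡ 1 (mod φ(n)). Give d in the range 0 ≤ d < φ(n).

φ(n) = (p−1)(q−1) = 232·10 = 2320.
Need d with 487·d ≡ 1 (mod 2320). Apply the extended Euclidean algorithm:
2320 = 4×487 + 372
487 = 1×372 + 115
372 = 3×115 + 27
115 = 4×27 + 7
27 = 3×7 + 6
7 = 1×6 + 1
6 = 6×1 + 0
Back-substitute:
1 = 7 − 6
1 = −27 + 4·7
1 = 4·115 − 17·27
1 = −17·372 + 55·115
1 = 55·487 − 72·372
1 = −72·2320 + 343·487
So 487·343 ≡ 1 (mod 2320), hence d = 343.

343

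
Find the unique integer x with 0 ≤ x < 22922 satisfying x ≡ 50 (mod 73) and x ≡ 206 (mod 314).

14650

Write x = 50 + 73·k. Then 73·k ≡ 206 − 50 ≡ 156 (mod 314).
Need 73⁻¹ mod 314. Extended Euclid on (314, 73):
314 = 4·73 + 22
73 = 3·22 + 7
22 = 3·7 + 1
7 = 7·1 + 0
Back-substitute:
1 = 22 − 3·7
1 = −3·73 + 10·22
1 = 10·314 − 43·73
73⁻¹ ≡ 271 (mod 314), so k ≡ 271·156 ≡ 200 (mod 314).
x = 50 + 73·200 = 14650.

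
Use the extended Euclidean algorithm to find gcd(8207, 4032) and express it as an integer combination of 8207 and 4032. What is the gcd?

Euclidean algorithm:
8207 = 2*4032 + 143
4032 = 28*143 + 28
143 = 5*28 + 3
28 = 9*3 + 1
3 = 3*1 + 0
gcd(8207, 4032) = 1.
Back-substituting:
1 = 28 − 9·3
1 = −9·143 + 46·28
1 = 46·4032 − 1297·143
1 = −1297·8207 + 2640·4032
So 1 = (-1297)·8207 + (2640)·4032.

1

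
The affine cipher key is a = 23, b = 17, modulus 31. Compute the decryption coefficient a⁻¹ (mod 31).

27

Run Euclid on (31, 23):
31 = 1*23 + 8
23 = 2*8 + 7
8 = 1*7 + 1
7 = 7*1 + 0
gcd = 1, so the inverse exists. Back-substitute:
1 = 8 − 7
1 = −23 + 3·8
1 = 3·31 − 4·23
Hence 23⁻¹ ≡ -4 ≡ 27 (mod 31).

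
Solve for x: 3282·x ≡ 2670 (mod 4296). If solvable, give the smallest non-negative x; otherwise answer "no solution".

671

First find gcd(3282, 4296):
4296 = 1·3282 + 1014
3282 = 3·1014 + 240
1014 = 4·240 + 54
240 = 4·54 + 24
54 = 2·24 + 6
24 = 4·6 + 0
gcd = 6 and 6 | 2670, so solutions exist. Divide through by 6: 547x ≡ 445 (mod 716).
Now find 547⁻¹ mod 716:
716 = 1·547 + 169
547 = 3·169 + 40
169 = 4·40 + 9
40 = 4·9 + 4
9 = 2·4 + 1
4 = 4·1 + 0
Back-substitute:
1 = 9 − 2·4
1 = −2·40 + 9·9
1 = 9·169 − 38·40
1 = −38·547 + 123·169
1 = 123·716 − 161·547
So 547·(-161) ≡ 1 (mod 716), i.e. 547⁻¹ ≡ 555.
Then x ≡ 555·445 ≡ 671 (mod 716); the smallest non-negative solution is x = 671.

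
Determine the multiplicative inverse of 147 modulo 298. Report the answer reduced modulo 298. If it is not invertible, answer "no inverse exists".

223

Run Euclid on (298, 147):
298 = 2*147 + 4
147 = 36*4 + 3
4 = 1*3 + 1
3 = 3*1 + 0
Since gcd(147, 298) = 1, back-substitute to write 1 as a combination:
1 = 4 − 3
1 = −147 + 37·4
1 = 37·298 − 75·147
Hence 147⁻¹ ≡ -75 ≡ 223 (mod 298).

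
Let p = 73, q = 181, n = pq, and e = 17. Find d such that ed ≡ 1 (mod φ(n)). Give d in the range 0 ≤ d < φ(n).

φ(n) = (p−1)(q−1) = 72·180 = 12960.
Need d with 17·d ≡ 1 (mod 12960). Apply the extended Euclidean algorithm:
12960 = 762*17 + 6
17 = 2*6 + 5
6 = 1*5 + 1
5 = 5*1 + 0
Back-substitute:
1 = 6 − 5
1 = −17 + 3·6
1 = 3·12960 − 2287·17
So 17·(-2287) ≡ 1 (mod 12960), hence d ≡ -2287 ≡ 10673 (mod 12960).

10673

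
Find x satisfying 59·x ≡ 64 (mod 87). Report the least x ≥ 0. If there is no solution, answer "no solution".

First find gcd(59, 87):
87 = 1*59 + 28
59 = 2*28 + 3
28 = 9*3 + 1
3 = 3*1 + 0
gcd = 1, so a unique solution mod 87 exists.
Back-substitute for the Bézout coefficients:
1 = 28 − 9·3
1 = −9·59 + 19·28
1 = 19·87 − 28·59
So 59·(-28) ≡ 1 (mod 87), giving 59⁻¹ ≡ 59.
x ≡ 59⁻¹·64 ≡ 59·64 ≡ 35 (mod 87).

35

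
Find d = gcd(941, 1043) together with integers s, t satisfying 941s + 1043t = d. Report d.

Repeated division:
1043 = 1*941 + 102
941 = 9*102 + 23
102 = 4*23 + 10
23 = 2*10 + 3
10 = 3*3 + 1
3 = 3*1 + 0
gcd(941, 1043) = 1.
Back-substituting:
1 = 10 − 3·3
1 = −3·23 + 7·10
1 = 7·102 − 31·23
1 = −31·941 + 286·102
1 = 286·1043 − 317·941
So 1 = (286)·1043 + (-317)·941.

1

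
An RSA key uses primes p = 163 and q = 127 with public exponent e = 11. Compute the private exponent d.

5567

φ(n) = (p−1)(q−1) = 162·126 = 20412.
Need d with 11·d ≡ 1 (mod 20412). Apply the extended Euclidean algorithm:
20412 = 1855×11 + 7
11 = 1×7 + 4
7 = 1×4 + 3
4 = 1×3 + 1
3 = 3×1 + 0
Back-substitute:
1 = 4 − 3
1 = −7 + 2·4
1 = 2·11 − 3·7
1 = −3·20412 + 5567·11
So 11·5567 ≡ 1 (mod 20412), hence d = 5567.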